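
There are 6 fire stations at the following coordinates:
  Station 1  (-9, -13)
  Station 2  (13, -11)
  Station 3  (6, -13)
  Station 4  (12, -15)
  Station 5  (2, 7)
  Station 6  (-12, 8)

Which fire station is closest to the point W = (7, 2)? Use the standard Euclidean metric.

Squared Euclidean distances:
d²(W, Station 1) = 256 + 225 = 481
d²(W, Station 2) = 36 + 169 = 205
d²(W, Station 3) = 1 + 225 = 226
d²(W, Station 4) = 25 + 289 = 314
d²(W, Station 5) = 25 + 25 = 50
d²(W, Station 6) = 361 + 36 = 397
Minimum is at Station 5.

Station 5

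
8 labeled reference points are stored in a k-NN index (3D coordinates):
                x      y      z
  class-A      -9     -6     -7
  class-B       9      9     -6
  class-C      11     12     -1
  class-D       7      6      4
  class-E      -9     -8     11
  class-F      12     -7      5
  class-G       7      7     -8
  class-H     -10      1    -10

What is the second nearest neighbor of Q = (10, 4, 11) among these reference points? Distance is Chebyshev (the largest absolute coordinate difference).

d(Q, class-A) = max(19, 10, 18) = 19
d(Q, class-B) = max(1, 5, 17) = 17
d(Q, class-C) = max(1, 8, 12) = 12
d(Q, class-D) = max(3, 2, 7) = 7
d(Q, class-E) = max(19, 12, 0) = 19
d(Q, class-F) = max(2, 11, 6) = 11
d(Q, class-G) = max(3, 3, 19) = 19
d(Q, class-H) = max(20, 3, 21) = 21
Sorted ascending: class-D, class-F, class-C, … — the second-nearest is class-F.

class-F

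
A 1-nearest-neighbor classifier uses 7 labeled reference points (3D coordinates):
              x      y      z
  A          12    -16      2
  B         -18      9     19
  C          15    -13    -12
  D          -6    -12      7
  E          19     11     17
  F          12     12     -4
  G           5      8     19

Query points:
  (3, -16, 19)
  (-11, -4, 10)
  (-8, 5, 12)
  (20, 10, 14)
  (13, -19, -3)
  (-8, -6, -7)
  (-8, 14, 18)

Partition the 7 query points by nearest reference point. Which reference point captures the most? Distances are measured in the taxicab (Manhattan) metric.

D

(3, -16, 19) — d to each: A:26, B:46, C:46, D:25, E:45, F:60, G:26 → nearest is D
(-11, -4, 10) — d to each: A:43, B:29, C:57, D:16, E:52, F:53, G:37 → nearest is D
(-8, 5, 12) — d to each: A:51, B:21, C:65, D:24, E:38, F:43, G:23 → nearest is B
(20, 10, 14) — d to each: A:46, B:44, C:54, D:55, E:5, F:28, G:22 → nearest is E
(13, -19, -3) — d to each: A:9, B:81, C:17, D:36, E:56, F:33, G:57 → nearest is A
(-8, -6, -7) — d to each: A:39, B:51, C:35, D:22, E:68, F:41, G:53 → nearest is D
(-8, 14, 18) — d to each: A:66, B:16, C:80, D:39, E:31, F:44, G:20 → nearest is B
Tally — A:1, B:2, D:3, E:1. D captures the most (3).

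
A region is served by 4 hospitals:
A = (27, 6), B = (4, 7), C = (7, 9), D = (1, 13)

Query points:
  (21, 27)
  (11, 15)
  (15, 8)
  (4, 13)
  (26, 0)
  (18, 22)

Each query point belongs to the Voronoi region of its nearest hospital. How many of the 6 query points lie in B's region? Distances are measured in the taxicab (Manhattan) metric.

(21, 27) — d to each: A:27, B:37, C:32, D:34 → nearest is A
(11, 15) — d to each: A:25, B:15, C:10, D:12 → nearest is C
(15, 8) — d to each: A:14, B:12, C:9, D:19 → nearest is C
(4, 13) — d to each: A:30, B:6, C:7, D:3 → nearest is D
(26, 0) — d to each: A:7, B:29, C:28, D:38 → nearest is A
(18, 22) — d to each: A:25, B:29, C:24, D:26 → nearest is C
0 of the 6 points have B as nearest.

0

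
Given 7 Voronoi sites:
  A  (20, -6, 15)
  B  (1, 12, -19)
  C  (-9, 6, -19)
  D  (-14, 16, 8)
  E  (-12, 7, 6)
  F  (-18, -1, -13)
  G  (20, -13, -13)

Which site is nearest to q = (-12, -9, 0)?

Squared Euclidean distances:
|qA|² = (-12−20)² + (-9−(-6))² + (0−15)² = 1024 + 9 + 225 = 1258
|qB|² = (-12−1)² + (-9−12)² + (0−(-19))² = 169 + 441 + 361 = 971
|qC|² = (-12−(-9))² + (-9−6)² + (0−(-19))² = 9 + 225 + 361 = 595
|qD|² = (-12−(-14))² + (-9−16)² + (0−8)² = 4 + 625 + 64 = 693
|qE|² = (-12−(-12))² + (-9−7)² + (0−6)² = 0 + 256 + 36 = 292
|qF|² = (-12−(-18))² + (-9−(-1))² + (0−(-13))² = 36 + 64 + 169 = 269
|qG|² = (-12−20)² + (-9−(-13))² + (0−(-13))² = 1024 + 16 + 169 = 1209
F is nearest.

F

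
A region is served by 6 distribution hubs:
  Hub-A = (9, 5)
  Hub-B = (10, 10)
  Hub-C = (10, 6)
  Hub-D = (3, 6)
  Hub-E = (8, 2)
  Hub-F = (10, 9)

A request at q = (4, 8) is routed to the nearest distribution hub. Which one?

Hub-D

Compare squared distances (the ordering matches that of the actual distances):
d²(q, Hub-A) = (4−9)² + (8−5)² = 25 + 9 = 34
d²(q, Hub-B) = (4−10)² + (8−10)² = 36 + 4 = 40
d²(q, Hub-C) = (4−10)² + (8−6)² = 36 + 4 = 40
d²(q, Hub-D) = (4−3)² + (8−6)² = 1 + 4 = 5
d²(q, Hub-E) = (4−8)² + (8−2)² = 16 + 36 = 52
d²(q, Hub-F) = (4−10)² + (8−9)² = 36 + 1 = 37
The smallest is to Hub-D, so q lies in the Voronoi region of Hub-D.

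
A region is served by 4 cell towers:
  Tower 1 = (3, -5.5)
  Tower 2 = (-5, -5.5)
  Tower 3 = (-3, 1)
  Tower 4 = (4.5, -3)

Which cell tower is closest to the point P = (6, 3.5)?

Tower 4

Compare squared distances (the ordering matches that of the actual distances):
d²(P, Tower 1) = (6−3)² + (3.5−(-5.5))² = 9 + 81 = 90
d²(P, Tower 2) = (6−(-5))² + (3.5−(-5.5))² = 121 + 81 = 202
d²(P, Tower 3) = (6−(-3))² + (3.5−1)² = 81 + 6.25 = 87.25
d²(P, Tower 4) = (6−4.5)² + (3.5−(-3))² = 2.25 + 42.25 = 44.5
The smallest is to Tower 4, so P lies in the Voronoi region of Tower 4.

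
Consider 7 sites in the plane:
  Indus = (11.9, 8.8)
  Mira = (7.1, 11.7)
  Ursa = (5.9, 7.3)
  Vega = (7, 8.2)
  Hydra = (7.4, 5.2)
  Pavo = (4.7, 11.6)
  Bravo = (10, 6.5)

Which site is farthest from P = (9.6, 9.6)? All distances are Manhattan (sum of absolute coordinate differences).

Pavo

d(P, Indus) = |9.6−11.9| + |9.6−8.8| = 2.3 + 0.8 = 3.1
d(P, Mira) = |9.6−7.1| + |9.6−11.7| = 2.5 + 2.1 = 4.6
d(P, Ursa) = |9.6−5.9| + |9.6−7.3| = 3.7 + 2.3 = 6
d(P, Vega) = |9.6−7| + |9.6−8.2| = 2.6 + 1.4 = 4
d(P, Hydra) = |9.6−7.4| + |9.6−5.2| = 2.2 + 4.4 = 6.6
d(P, Pavo) = |9.6−4.7| + |9.6−11.6| = 4.9 + 2 = 6.9
d(P, Bravo) = |9.6−10| + |9.6−6.5| = 0.4 + 3.1 = 3.5
The largest is to Pavo.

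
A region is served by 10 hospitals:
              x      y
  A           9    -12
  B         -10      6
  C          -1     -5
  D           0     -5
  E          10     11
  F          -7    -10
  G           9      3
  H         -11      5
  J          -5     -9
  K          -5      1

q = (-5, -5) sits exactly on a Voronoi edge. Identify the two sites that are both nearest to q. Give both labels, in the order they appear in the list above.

Squared distances from q to each site:
|qA|² = (-5−9)² + (-5−(-12))² = 196 + 49 = 245
|qB|² = (-5−(-10))² + (-5−6)² = 25 + 121 = 146
|qC|² = (-5−(-1))² + (-5−(-5))² = 16 + 0 = 16
|qD|² = (-5−0)² + (-5−(-5))² = 25 + 0 = 25
|qE|² = (-5−10)² + (-5−11)² = 225 + 256 = 481
|qF|² = (-5−(-7))² + (-5−(-10))² = 4 + 25 = 29
|qG|² = (-5−9)² + (-5−3)² = 196 + 64 = 260
|qH|² = (-5−(-11))² + (-5−5)² = 36 + 100 = 136
|qJ|² = (-5−(-5))² + (-5−(-9))² = 0 + 16 = 16
|qK|² = (-5−(-5))² + (-5−1)² = 0 + 36 = 36
q is equidistant from C and J (both at squared distance 16), and every other site is strictly farther — so q lies on the C–J Voronoi edge.

C and J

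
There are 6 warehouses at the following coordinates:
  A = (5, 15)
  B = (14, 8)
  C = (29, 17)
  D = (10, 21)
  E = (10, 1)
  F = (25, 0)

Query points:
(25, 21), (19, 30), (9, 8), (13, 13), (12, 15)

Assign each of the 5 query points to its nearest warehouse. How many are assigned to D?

(25, 21) — d² to each: A:436, B:290, C:32, D:225, E:625, F:441 → nearest is C
(19, 30) — d² to each: A:421, B:509, C:269, D:162, E:922, F:936 → nearest is D
(9, 8) — d² to each: A:65, B:25, C:481, D:170, E:50, F:320 → nearest is B
(13, 13) — d² to each: A:68, B:26, C:272, D:73, E:153, F:313 → nearest is B
(12, 15) — d² to each: A:49, B:53, C:293, D:40, E:200, F:394 → nearest is D
2 of the 5 points have D as nearest.

2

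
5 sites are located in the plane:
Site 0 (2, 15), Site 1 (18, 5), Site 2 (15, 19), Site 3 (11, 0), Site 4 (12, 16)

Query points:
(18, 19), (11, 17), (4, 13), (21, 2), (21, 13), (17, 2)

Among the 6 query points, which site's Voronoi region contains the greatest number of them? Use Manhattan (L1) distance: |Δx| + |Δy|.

(18, 19) — d to each: Site 0:20, Site 1:14, Site 2:3, Site 3:26, Site 4:9 → nearest is Site 2
(11, 17) — d to each: Site 0:11, Site 1:19, Site 2:6, Site 3:17, Site 4:2 → nearest is Site 4
(4, 13) — d to each: Site 0:4, Site 1:22, Site 2:17, Site 3:20, Site 4:11 → nearest is Site 0
(21, 2) — d to each: Site 0:32, Site 1:6, Site 2:23, Site 3:12, Site 4:23 → nearest is Site 1
(21, 13) — d to each: Site 0:21, Site 1:11, Site 2:12, Site 3:23, Site 4:12 → nearest is Site 1
(17, 2) — d to each: Site 0:28, Site 1:4, Site 2:19, Site 3:8, Site 4:19 → nearest is Site 1
Tally — Site 0:1, Site 1:3, Site 2:1, Site 4:1. Site 1 captures the most (3).

Site 1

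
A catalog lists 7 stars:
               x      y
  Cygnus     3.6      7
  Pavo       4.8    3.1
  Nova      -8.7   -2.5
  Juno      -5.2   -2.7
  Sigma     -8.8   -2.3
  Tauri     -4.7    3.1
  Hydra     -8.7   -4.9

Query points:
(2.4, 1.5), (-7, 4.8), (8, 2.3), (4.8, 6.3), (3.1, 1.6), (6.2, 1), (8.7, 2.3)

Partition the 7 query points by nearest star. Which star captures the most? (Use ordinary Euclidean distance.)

(2.4, 1.5) — d² to each: Cygnus:31.69, Pavo:8.32, Nova:139.21, Juno:75.4, Sigma:139.88, Tauri:52.97, Hydra:164.17 → nearest is Pavo
(-7, 4.8) — d² to each: Cygnus:117.2, Pavo:142.13, Nova:56.18, Juno:59.49, Sigma:53.65, Tauri:8.18, Hydra:96.98 → nearest is Tauri
(8, 2.3) — d² to each: Cygnus:41.45, Pavo:10.88, Nova:301.93, Juno:199.24, Sigma:303.4, Tauri:161.93, Hydra:330.73 → nearest is Pavo
(4.8, 6.3) — d² to each: Cygnus:1.93, Pavo:10.24, Nova:259.69, Juno:181, Sigma:258.92, Tauri:100.49, Hydra:307.69 → nearest is Cygnus
(3.1, 1.6) — d² to each: Cygnus:29.41, Pavo:5.14, Nova:156.05, Juno:87.38, Sigma:156.82, Tauri:63.09, Hydra:181.49 → nearest is Pavo
(6.2, 1) — d² to each: Cygnus:42.76, Pavo:6.37, Nova:234.26, Juno:143.65, Sigma:235.89, Tauri:123.22, Hydra:256.82 → nearest is Pavo
(8.7, 2.3) — d² to each: Cygnus:48.1, Pavo:15.85, Nova:325.8, Juno:218.21, Sigma:327.41, Tauri:180.2, Hydra:354.6 → nearest is Pavo
Tally — Cygnus:1, Pavo:5, Tauri:1. Pavo captures the most (5).

Pavo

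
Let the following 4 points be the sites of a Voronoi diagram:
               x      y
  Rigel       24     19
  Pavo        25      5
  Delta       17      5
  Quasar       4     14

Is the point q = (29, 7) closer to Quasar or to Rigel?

Compare squared distances:
d²(q, Quasar) = (29−4)² + (7−14)² = 625 + 49 = 674
d²(q, Rigel) = (29−24)² + (7−19)² = 25 + 144 = 169
674 > 169, so Rigel is closer.

Rigel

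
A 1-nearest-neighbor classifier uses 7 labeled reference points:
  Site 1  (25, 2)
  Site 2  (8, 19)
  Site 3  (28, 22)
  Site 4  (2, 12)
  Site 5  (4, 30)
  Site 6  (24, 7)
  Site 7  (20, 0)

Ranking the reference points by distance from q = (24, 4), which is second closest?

Site 6

Squared Euclidean distances:
d²(q, Site 1) = (24−25)² + (4−2)² = 1 + 4 = 5
d²(q, Site 2) = (24−8)² + (4−19)² = 256 + 225 = 481
d²(q, Site 3) = (24−28)² + (4−22)² = 16 + 324 = 340
d²(q, Site 4) = (24−2)² + (4−12)² = 484 + 64 = 548
d²(q, Site 5) = (24−4)² + (4−30)² = 400 + 676 = 1076
d²(q, Site 6) = (24−24)² + (4−7)² = 0 + 9 = 9
d²(q, Site 7) = (24−20)² + (4−0)² = 16 + 16 = 32
Sorted ascending: Site 1, Site 6, Site 7, … — the second-nearest is Site 6.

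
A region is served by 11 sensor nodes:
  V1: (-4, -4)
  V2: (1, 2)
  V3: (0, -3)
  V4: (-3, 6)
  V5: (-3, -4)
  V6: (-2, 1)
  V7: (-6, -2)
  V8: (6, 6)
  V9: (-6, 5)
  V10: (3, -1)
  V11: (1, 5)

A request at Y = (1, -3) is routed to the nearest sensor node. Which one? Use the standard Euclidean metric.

Since √ is increasing, it suffices to compare squared distances:
|YV1|² = 25 + 1 = 26
|YV2|² = 0 + 25 = 25
|YV3|² = 1 + 0 = 1
|YV4|² = 16 + 81 = 97
|YV5|² = 16 + 1 = 17
|YV6|² = 9 + 16 = 25
|YV7|² = 49 + 1 = 50
|YV8|² = 25 + 81 = 106
|YV9|² = 49 + 64 = 113
d²(Y, V10) = 4 + 4 = 8
d²(Y, V11) = 0 + 64 = 64
V3 is nearest.

V3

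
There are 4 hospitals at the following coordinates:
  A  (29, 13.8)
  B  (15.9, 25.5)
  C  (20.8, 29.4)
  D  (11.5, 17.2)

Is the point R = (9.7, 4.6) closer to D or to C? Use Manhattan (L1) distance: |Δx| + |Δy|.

D

d(R,D) = |9.7−11.5| + |4.6−17.2| = 1.8 + 12.6 = 14.4
d(R,C) = |9.7−20.8| + |4.6−29.4| = 11.1 + 24.8 = 35.9
14.4 < 35.9, so D is closer.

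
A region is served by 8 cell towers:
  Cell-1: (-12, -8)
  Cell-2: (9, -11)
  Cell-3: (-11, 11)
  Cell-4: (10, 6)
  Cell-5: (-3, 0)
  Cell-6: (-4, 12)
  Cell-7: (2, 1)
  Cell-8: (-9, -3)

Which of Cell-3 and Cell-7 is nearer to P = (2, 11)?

Cell-7

Compare squared distances:
d²(P, Cell-3) = (2−(-11))² + (11−11)² = 169 + 0 = 169
d²(P, Cell-7) = (2−2)² + (11−1)² = 0 + 100 = 100
169 > 100, so Cell-7 is closer.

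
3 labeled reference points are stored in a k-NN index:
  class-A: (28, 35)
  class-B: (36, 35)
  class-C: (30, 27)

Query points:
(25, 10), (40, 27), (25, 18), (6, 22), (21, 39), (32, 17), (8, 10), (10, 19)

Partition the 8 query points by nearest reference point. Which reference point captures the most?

class-C

(25, 10) — d² to each: class-A:634, class-B:746, class-C:314 → nearest is class-C
(40, 27) — d² to each: class-A:208, class-B:80, class-C:100 → nearest is class-B
(25, 18) — d² to each: class-A:298, class-B:410, class-C:106 → nearest is class-C
(6, 22) — d² to each: class-A:653, class-B:1069, class-C:601 → nearest is class-C
(21, 39) — d² to each: class-A:65, class-B:241, class-C:225 → nearest is class-A
(32, 17) — d² to each: class-A:340, class-B:340, class-C:104 → nearest is class-C
(8, 10) — d² to each: class-A:1025, class-B:1409, class-C:773 → nearest is class-C
(10, 19) — d² to each: class-A:580, class-B:932, class-C:464 → nearest is class-C
Tally — class-A:1, class-B:1, class-C:6. class-C captures the most (6).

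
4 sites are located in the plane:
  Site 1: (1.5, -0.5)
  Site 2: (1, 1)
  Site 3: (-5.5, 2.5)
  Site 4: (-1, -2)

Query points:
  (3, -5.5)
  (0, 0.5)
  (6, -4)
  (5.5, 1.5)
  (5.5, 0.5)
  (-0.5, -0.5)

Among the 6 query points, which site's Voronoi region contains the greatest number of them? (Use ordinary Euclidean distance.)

Site 1

(3, -5.5) — d² to each: Site 1:27.25, Site 2:46.25, Site 3:136.25, Site 4:28.25 → nearest is Site 1
(0, 0.5) — d² to each: Site 1:3.25, Site 2:1.25, Site 3:34.25, Site 4:7.25 → nearest is Site 2
(6, -4) — d² to each: Site 1:32.5, Site 2:50, Site 3:174.5, Site 4:53 → nearest is Site 1
(5.5, 1.5) — d² to each: Site 1:20, Site 2:20.5, Site 3:122, Site 4:54.5 → nearest is Site 1
(5.5, 0.5) — d² to each: Site 1:17, Site 2:20.5, Site 3:125, Site 4:48.5 → nearest is Site 1
(-0.5, -0.5) — d² to each: Site 1:4, Site 2:4.5, Site 3:34, Site 4:2.5 → nearest is Site 4
Tally — Site 1:4, Site 2:1, Site 4:1. Site 1 captures the most (4).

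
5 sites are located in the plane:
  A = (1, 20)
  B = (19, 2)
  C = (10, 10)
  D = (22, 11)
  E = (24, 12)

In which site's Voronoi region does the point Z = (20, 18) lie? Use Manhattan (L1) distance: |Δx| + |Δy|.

D

d(Z,A) = |20−1| + |18−20| = 19 + 2 = 21
d(Z,B) = |20−19| + |18−2| = 1 + 16 = 17
d(Z,C) = |20−10| + |18−10| = 10 + 8 = 18
d(Z,D) = |20−22| + |18−11| = 2 + 7 = 9
d(Z,E) = |20−24| + |18−12| = 4 + 6 = 10
Minimum is at D.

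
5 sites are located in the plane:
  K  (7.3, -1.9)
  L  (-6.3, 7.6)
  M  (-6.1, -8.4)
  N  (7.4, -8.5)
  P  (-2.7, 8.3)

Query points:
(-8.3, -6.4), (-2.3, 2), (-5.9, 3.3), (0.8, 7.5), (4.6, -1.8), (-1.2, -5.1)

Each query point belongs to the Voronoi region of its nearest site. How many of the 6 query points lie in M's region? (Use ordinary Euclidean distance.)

(-8.3, -6.4) — d² to each: K:263.61, L:200, M:8.84, N:250.9, P:247.45 → nearest is M
(-2.3, 2) — d² to each: K:107.37, L:47.36, M:122.6, N:204.34, P:39.85 → nearest is P
(-5.9, 3.3) — d² to each: K:201.28, L:18.65, M:136.93, N:316.13, P:35.24 → nearest is L
(0.8, 7.5) — d² to each: K:130.61, L:50.42, M:300.42, N:299.56, P:12.89 → nearest is P
(4.6, -1.8) — d² to each: K:7.3, L:207.17, M:158.05, N:52.73, P:155.3 → nearest is K
(-1.2, -5.1) — d² to each: K:82.49, L:187.3, M:34.9, N:85.52, P:181.81 → nearest is M
2 of the 6 points have M as nearest.

2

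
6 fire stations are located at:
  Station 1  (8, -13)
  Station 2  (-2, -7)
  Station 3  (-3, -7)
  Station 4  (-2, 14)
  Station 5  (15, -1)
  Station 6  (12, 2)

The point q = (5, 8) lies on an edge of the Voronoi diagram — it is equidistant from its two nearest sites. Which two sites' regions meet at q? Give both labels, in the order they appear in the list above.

Station 4 and Station 6

Squared distances from q to each site:
d²(q, Station 1) = (5−8)² + (8−(-13))² = 9 + 441 = 450
d²(q, Station 2) = (5−(-2))² + (8−(-7))² = 49 + 225 = 274
d²(q, Station 3) = (5−(-3))² + (8−(-7))² = 64 + 225 = 289
d²(q, Station 4) = (5−(-2))² + (8−14)² = 49 + 36 = 85
d²(q, Station 5) = (5−15)² + (8−(-1))² = 100 + 81 = 181
d²(q, Station 6) = (5−12)² + (8−2)² = 49 + 36 = 85
q is equidistant from Station 4 and Station 6 (both at squared distance 85), and every other site is strictly farther — so q lies on the Station 4–Station 6 Voronoi edge.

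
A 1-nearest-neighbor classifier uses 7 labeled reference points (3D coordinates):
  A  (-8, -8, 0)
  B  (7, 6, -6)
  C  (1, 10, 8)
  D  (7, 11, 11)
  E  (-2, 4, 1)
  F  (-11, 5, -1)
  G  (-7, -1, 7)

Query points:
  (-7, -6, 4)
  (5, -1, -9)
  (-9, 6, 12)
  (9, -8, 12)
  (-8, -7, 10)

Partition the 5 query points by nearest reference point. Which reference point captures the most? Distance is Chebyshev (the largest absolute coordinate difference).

G

(-7, -6, 4) — d to each: A:4, B:14, C:16, D:17, E:10, F:11, G:5 → nearest is A
(5, -1, -9) — d to each: A:13, B:7, C:17, D:20, E:10, F:16, G:16 → nearest is B
(-9, 6, 12) — d to each: A:14, B:18, C:10, D:16, E:11, F:13, G:7 → nearest is G
(9, -8, 12) — d to each: A:17, B:18, C:18, D:19, E:12, F:20, G:16 → nearest is E
(-8, -7, 10) — d to each: A:10, B:16, C:17, D:18, E:11, F:12, G:6 → nearest is G
Tally — A:1, B:1, E:1, G:2. G captures the most (2).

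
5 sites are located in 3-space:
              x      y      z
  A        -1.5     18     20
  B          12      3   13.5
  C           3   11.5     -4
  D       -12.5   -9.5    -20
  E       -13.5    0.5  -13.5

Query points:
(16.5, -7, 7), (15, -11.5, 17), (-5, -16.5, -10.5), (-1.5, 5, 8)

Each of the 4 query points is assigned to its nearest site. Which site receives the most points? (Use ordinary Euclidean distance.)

(16.5, -7, 7) — d² to each: A:1118, B:162.5, C:645.5, D:1576.25, E:1376.5 → nearest is B
(15, -11.5, 17) — d² to each: A:1151.5, B:231.5, C:1114, D:2129.25, E:1886.5 → nearest is B
(-5, -16.5, -10.5) — d² to each: A:2132.75, B:1245.25, C:890.25, D:195.5, E:370.25 → nearest is D
(-1.5, 5, 8) — d² to each: A:313, B:216.5, C:206.5, D:1115.25, E:626.5 → nearest is C
Tally — B:2, C:1, D:1. B captures the most (2).

B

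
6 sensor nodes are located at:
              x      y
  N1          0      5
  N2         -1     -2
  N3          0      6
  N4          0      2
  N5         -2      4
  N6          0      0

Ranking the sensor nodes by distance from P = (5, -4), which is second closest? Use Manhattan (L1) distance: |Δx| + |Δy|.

d(P,N1) = |5−0| + |-4−5| = 5 + 9 = 14
d(P,N2) = |5−(-1)| + |-4−(-2)| = 6 + 2 = 8
d(P,N3) = |5−0| + |-4−6| = 5 + 10 = 15
d(P,N4) = |5−0| + |-4−2| = 5 + 6 = 11
d(P,N5) = |5−(-2)| + |-4−4| = 7 + 8 = 15
d(P,N6) = |5−0| + |-4−0| = 5 + 4 = 9
Sorted ascending: N2, N6, N4, … — the second-nearest is N6.

N6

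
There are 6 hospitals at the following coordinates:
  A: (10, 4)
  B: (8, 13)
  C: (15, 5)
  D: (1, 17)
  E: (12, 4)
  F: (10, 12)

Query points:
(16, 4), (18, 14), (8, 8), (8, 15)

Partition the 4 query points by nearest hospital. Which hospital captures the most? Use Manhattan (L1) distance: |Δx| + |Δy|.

B

(16, 4) — d to each: A:6, B:17, C:2, D:28, E:4, F:14 → nearest is C
(18, 14) — d to each: A:18, B:11, C:12, D:20, E:16, F:10 → nearest is F
(8, 8) — d to each: A:6, B:5, C:10, D:16, E:8, F:6 → nearest is B
(8, 15) — d to each: A:13, B:2, C:17, D:9, E:15, F:5 → nearest is B
Tally — B:2, C:1, F:1. B captures the most (2).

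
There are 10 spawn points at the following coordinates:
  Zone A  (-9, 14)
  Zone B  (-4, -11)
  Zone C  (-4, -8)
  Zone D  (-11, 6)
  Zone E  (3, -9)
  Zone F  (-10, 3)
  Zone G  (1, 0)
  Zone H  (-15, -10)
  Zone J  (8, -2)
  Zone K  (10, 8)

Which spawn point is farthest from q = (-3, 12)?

Squared Euclidean distances:
d²(q, Zone A) = 36 + 4 = 40
d²(q, Zone B) = 1 + 529 = 530
d²(q, Zone C) = 1 + 400 = 401
d²(q, Zone D) = 64 + 36 = 100
d²(q, Zone E) = 36 + 441 = 477
d²(q, Zone F) = 49 + 81 = 130
d²(q, Zone G) = 16 + 144 = 160
d²(q, Zone H) = 144 + 484 = 628
d²(q, Zone J) = 121 + 196 = 317
d²(q, Zone K) = 169 + 16 = 185
The largest is to Zone H.

Zone H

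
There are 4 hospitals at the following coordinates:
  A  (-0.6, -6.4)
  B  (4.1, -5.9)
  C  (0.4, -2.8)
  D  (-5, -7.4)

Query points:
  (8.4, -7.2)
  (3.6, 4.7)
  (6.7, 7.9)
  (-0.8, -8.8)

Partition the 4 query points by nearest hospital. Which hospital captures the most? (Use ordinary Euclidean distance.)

C

(8.4, -7.2) — d² to each: A:81.64, B:20.18, C:83.36, D:179.6 → nearest is B
(3.6, 4.7) — d² to each: A:140.85, B:112.61, C:66.49, D:220.37 → nearest is C
(6.7, 7.9) — d² to each: A:257.78, B:197.2, C:154.18, D:370.98 → nearest is C
(-0.8, -8.8) — d² to each: A:5.8, B:32.42, C:37.44, D:19.6 → nearest is A
Tally — A:1, B:1, C:2. C captures the most (2).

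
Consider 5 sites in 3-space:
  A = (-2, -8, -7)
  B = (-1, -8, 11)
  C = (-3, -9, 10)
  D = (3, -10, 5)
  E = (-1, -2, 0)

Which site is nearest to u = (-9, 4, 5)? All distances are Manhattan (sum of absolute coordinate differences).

E

d(u,A) = |-9−(-2)| + |4−(-8)| + |5−(-7)| = 7 + 12 + 12 = 31
d(u,B) = |-9−(-1)| + |4−(-8)| + |5−11| = 8 + 12 + 6 = 26
d(u,C) = |-9−(-3)| + |4−(-9)| + |5−10| = 6 + 13 + 5 = 24
d(u,D) = |-9−3| + |4−(-10)| + |5−5| = 12 + 14 + 0 = 26
d(u,E) = |-9−(-1)| + |4−(-2)| + |5−0| = 8 + 6 + 5 = 19
Minimum is at E.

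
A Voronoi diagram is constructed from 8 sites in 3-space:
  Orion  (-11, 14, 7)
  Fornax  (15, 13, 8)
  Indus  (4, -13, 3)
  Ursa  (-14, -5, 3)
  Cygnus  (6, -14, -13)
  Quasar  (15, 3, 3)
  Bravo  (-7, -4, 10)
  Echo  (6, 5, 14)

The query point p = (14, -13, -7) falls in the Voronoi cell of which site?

Since √ is increasing, it suffices to compare squared distances:
d²(p, Orion) = 625 + 729 + 196 = 1550
d²(p, Fornax) = 1 + 676 + 225 = 902
d²(p, Indus) = 100 + 0 + 100 = 200
d²(p, Ursa) = 784 + 64 + 100 = 948
d²(p, Cygnus) = 64 + 1 + 36 = 101
d²(p, Quasar) = 1 + 256 + 100 = 357
d²(p, Bravo) = 441 + 81 + 289 = 811
d²(p, Echo) = 64 + 324 + 441 = 829
Cygnus is nearest.

Cygnus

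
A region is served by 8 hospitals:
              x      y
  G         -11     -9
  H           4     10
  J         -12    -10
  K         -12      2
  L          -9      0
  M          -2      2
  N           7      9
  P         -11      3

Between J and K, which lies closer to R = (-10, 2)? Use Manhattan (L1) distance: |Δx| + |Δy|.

d(R,J) = |-10−(-12)| + |2−(-10)| = 2 + 12 = 14
d(R,K) = |-10−(-12)| + |2−2| = 2 + 0 = 2
14 > 2, so K is closer.

K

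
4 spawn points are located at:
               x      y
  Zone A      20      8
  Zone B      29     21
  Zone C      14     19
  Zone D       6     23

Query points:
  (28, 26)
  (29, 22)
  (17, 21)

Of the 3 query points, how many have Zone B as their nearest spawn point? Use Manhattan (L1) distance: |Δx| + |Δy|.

(28, 26) — d to each: Zone A:26, Zone B:6, Zone C:21, Zone D:25 → nearest is Zone B
(29, 22) — d to each: Zone A:23, Zone B:1, Zone C:18, Zone D:24 → nearest is Zone B
(17, 21) — d to each: Zone A:16, Zone B:12, Zone C:5, Zone D:13 → nearest is Zone C
2 of the 3 points have Zone B as nearest.

2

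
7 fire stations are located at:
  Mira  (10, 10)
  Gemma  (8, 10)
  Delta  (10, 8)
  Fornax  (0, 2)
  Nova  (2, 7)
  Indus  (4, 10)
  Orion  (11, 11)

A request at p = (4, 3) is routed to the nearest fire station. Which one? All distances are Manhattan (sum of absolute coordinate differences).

d(p, Mira) = |4−10| + |3−10| = 6 + 7 = 13
d(p, Gemma) = |4−8| + |3−10| = 4 + 7 = 11
d(p, Delta) = |4−10| + |3−8| = 6 + 5 = 11
d(p, Fornax) = |4−0| + |3−2| = 4 + 1 = 5
d(p, Nova) = |4−2| + |3−7| = 2 + 4 = 6
d(p, Indus) = |4−4| + |3−10| = 0 + 7 = 7
d(p, Orion) = |4−11| + |3−11| = 7 + 8 = 15
The smallest is to Fornax, so p lies in the Voronoi region of Fornax.

Fornax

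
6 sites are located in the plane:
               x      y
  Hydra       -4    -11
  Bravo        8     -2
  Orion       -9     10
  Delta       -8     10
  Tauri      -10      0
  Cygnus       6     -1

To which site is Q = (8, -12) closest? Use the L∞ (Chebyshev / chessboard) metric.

Bravo

d(Q, Hydra) = max(12, 1) = 12
d(Q, Bravo) = max(0, 10) = 10
d(Q, Orion) = max(17, 22) = 22
d(Q, Delta) = max(16, 22) = 22
d(Q, Tauri) = max(18, 12) = 18
d(Q, Cygnus) = max(2, 11) = 11
The smallest is to Bravo, so Q lies in the Voronoi region of Bravo.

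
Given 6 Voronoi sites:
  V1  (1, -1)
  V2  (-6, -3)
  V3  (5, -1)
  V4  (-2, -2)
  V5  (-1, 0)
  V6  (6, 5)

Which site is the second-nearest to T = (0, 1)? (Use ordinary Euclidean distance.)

V1

Squared Euclidean distances:
|TV1|² = (0−1)² + (1−(-1))² = 1 + 4 = 5
|TV2|² = (0−(-6))² + (1−(-3))² = 36 + 16 = 52
|TV3|² = (0−5)² + (1−(-1))² = 25 + 4 = 29
|TV4|² = (0−(-2))² + (1−(-2))² = 4 + 9 = 13
|TV5|² = (0−(-1))² + (1−0)² = 1 + 1 = 2
|TV6|² = (0−6)² + (1−5)² = 36 + 16 = 52
Sorted ascending: V5, V1, V4, … — the second-nearest is V1.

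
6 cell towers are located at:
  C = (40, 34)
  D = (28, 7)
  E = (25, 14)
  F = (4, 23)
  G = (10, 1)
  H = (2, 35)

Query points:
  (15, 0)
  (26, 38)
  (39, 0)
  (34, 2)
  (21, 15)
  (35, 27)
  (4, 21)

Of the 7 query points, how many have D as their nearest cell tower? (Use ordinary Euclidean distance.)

2

(15, 0) — d² to each: C:1781, D:218, E:296, F:650, G:26, H:1394 → nearest is G
(26, 38) — d² to each: C:212, D:965, E:577, F:709, G:1625, H:585 → nearest is C
(39, 0) — d² to each: C:1157, D:170, E:392, F:1754, G:842, H:2594 → nearest is D
(34, 2) — d² to each: C:1060, D:61, E:225, F:1341, G:577, H:2113 → nearest is D
(21, 15) — d² to each: C:722, D:113, E:17, F:353, G:317, H:761 → nearest is E
(35, 27) — d² to each: C:74, D:449, E:269, F:977, G:1301, H:1153 → nearest is C
(4, 21) — d² to each: C:1465, D:772, E:490, F:4, G:436, H:200 → nearest is F
2 of the 7 points have D as nearest.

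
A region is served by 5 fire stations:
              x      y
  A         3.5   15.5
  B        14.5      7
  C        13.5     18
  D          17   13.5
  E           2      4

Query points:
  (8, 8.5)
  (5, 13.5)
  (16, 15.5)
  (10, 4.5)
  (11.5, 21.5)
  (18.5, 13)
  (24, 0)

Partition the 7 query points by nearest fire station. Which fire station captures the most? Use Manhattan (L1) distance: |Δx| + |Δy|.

B

(8, 8.5) — d to each: A:11.5, B:8, C:15, D:14, E:10.5 → nearest is B
(5, 13.5) — d to each: A:3.5, B:16, C:13, D:12, E:12.5 → nearest is A
(16, 15.5) — d to each: A:12.5, B:10, C:5, D:3, E:25.5 → nearest is D
(10, 4.5) — d to each: A:17.5, B:7, C:17, D:16, E:8.5 → nearest is B
(11.5, 21.5) — d to each: A:14, B:17.5, C:5.5, D:13.5, E:27 → nearest is C
(18.5, 13) — d to each: A:17.5, B:10, C:10, D:2, E:25.5 → nearest is D
(24, 0) — d to each: A:36, B:16.5, C:28.5, D:20.5, E:26 → nearest is B
Tally — A:1, B:3, C:1, D:2. B captures the most (3).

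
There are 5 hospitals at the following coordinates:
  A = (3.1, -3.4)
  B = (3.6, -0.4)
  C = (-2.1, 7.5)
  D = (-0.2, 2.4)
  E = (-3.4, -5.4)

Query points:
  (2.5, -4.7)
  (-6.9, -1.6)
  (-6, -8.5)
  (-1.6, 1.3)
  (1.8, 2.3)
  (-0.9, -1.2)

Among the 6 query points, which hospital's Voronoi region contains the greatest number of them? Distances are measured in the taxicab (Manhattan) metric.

D

(2.5, -4.7) — d to each: A:1.9, B:5.4, C:16.8, D:9.8, E:6.6 → nearest is A
(-6.9, -1.6) — d to each: A:11.8, B:11.7, C:13.9, D:10.7, E:7.3 → nearest is E
(-6, -8.5) — d to each: A:14.2, B:17.7, C:19.9, D:16.7, E:5.7 → nearest is E
(-1.6, 1.3) — d to each: A:9.4, B:6.9, C:6.7, D:2.5, E:8.5 → nearest is D
(1.8, 2.3) — d to each: A:7, B:4.5, C:9.1, D:2.1, E:12.9 → nearest is D
(-0.9, -1.2) — d to each: A:6.2, B:5.3, C:9.9, D:4.3, E:6.7 → nearest is D
Tally — A:1, D:3, E:2. D captures the most (3).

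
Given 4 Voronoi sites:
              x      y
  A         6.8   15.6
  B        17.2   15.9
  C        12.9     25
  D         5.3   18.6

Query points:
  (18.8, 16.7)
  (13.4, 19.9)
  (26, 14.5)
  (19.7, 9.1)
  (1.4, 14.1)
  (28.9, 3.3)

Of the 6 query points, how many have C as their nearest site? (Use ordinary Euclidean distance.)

(18.8, 16.7) — d² to each: A:145.21, B:3.2, C:103.7, D:185.86 → nearest is B
(13.4, 19.9) — d² to each: A:62.05, B:30.44, C:26.26, D:67.3 → nearest is C
(26, 14.5) — d² to each: A:369.85, B:79.4, C:281.86, D:445.3 → nearest is B
(19.7, 9.1) — d² to each: A:208.66, B:52.49, C:299.05, D:297.61 → nearest is B
(1.4, 14.1) — d² to each: A:31.41, B:252.88, C:251.06, D:35.46 → nearest is A
(28.9, 3.3) — d² to each: A:639.7, B:295.65, C:726.89, D:791.05 → nearest is B
1 of the 6 points has C as nearest.

1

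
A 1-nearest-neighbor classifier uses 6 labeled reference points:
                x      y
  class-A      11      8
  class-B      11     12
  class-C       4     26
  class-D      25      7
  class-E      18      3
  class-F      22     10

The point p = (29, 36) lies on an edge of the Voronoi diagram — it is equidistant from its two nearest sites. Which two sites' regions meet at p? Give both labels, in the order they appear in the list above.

Squared distances from p to each site:
d²(p, class-A) = (29−11)² + (36−8)² = 324 + 784 = 1108
d²(p, class-B) = (29−11)² + (36−12)² = 324 + 576 = 900
d²(p, class-C) = (29−4)² + (36−26)² = 625 + 100 = 725
d²(p, class-D) = (29−25)² + (36−7)² = 16 + 841 = 857
d²(p, class-E) = (29−18)² + (36−3)² = 121 + 1089 = 1210
d²(p, class-F) = (29−22)² + (36−10)² = 49 + 676 = 725
p is equidistant from class-C and class-F (both at squared distance 725), and every other site is strictly farther — so p lies on the class-C–class-F Voronoi edge.

class-C and class-F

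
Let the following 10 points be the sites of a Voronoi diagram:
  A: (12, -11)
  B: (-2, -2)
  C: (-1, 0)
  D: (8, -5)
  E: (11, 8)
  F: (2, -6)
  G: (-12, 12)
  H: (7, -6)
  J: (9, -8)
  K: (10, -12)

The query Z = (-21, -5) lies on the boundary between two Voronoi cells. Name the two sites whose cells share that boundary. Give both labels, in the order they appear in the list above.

Squared distances from Z to each site:
|ZA|² = 1089 + 36 = 1125
|ZB|² = 361 + 9 = 370
|ZC|² = 400 + 25 = 425
|ZD|² = 841 + 0 = 841
|ZE|² = 1024 + 169 = 1193
|ZF|² = 529 + 1 = 530
|ZG|² = 81 + 289 = 370
|ZH|² = 784 + 1 = 785
|ZJ|² = 900 + 9 = 909
|ZK|² = 961 + 49 = 1010
Z is equidistant from B and G (both at squared distance 370), and every other site is strictly farther — so Z lies on the B–G Voronoi edge.

B and G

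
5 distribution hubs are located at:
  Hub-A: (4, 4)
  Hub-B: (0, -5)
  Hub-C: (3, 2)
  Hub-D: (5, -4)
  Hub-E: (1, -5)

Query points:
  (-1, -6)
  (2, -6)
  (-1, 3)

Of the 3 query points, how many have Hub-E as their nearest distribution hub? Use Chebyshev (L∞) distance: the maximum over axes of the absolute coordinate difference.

1

(-1, -6) — d to each: Hub-A:10, Hub-B:1, Hub-C:8, Hub-D:6, Hub-E:2 → nearest is Hub-B
(2, -6) — d to each: Hub-A:10, Hub-B:2, Hub-C:8, Hub-D:3, Hub-E:1 → nearest is Hub-E
(-1, 3) — d to each: Hub-A:5, Hub-B:8, Hub-C:4, Hub-D:7, Hub-E:8 → nearest is Hub-C
1 of the 3 points has Hub-E as nearest.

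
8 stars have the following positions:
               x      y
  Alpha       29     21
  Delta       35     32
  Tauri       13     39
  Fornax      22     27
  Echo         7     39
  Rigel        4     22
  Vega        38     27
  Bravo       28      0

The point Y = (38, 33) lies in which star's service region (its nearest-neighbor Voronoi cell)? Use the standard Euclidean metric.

Since √ is increasing, it suffices to compare squared distances:
d²(Y, Alpha) = 81 + 144 = 225
d²(Y, Delta) = 9 + 1 = 10
d²(Y, Tauri) = 625 + 36 = 661
d²(Y, Fornax) = 256 + 36 = 292
d²(Y, Echo) = 961 + 36 = 997
d²(Y, Rigel) = 1156 + 121 = 1277
d²(Y, Vega) = 0 + 36 = 36
d²(Y, Bravo) = 100 + 1089 = 1189
Delta is nearest.

Delta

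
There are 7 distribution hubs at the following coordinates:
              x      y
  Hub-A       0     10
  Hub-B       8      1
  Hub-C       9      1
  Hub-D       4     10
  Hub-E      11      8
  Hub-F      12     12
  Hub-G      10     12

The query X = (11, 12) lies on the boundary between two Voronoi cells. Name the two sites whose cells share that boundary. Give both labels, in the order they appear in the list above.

Squared distances from X to each site:
d²(X, Hub-A) = (11−0)² + (12−10)² = 121 + 4 = 125
d²(X, Hub-B) = (11−8)² + (12−1)² = 9 + 121 = 130
d²(X, Hub-C) = (11−9)² + (12−1)² = 4 + 121 = 125
d²(X, Hub-D) = (11−4)² + (12−10)² = 49 + 4 = 53
d²(X, Hub-E) = (11−11)² + (12−8)² = 0 + 16 = 16
d²(X, Hub-F) = (11−12)² + (12−12)² = 1 + 0 = 1
d²(X, Hub-G) = (11−10)² + (12−12)² = 1 + 0 = 1
X is equidistant from Hub-F and Hub-G (both at squared distance 1), and every other site is strictly farther — so X lies on the Hub-F–Hub-G Voronoi edge.

Hub-F and Hub-G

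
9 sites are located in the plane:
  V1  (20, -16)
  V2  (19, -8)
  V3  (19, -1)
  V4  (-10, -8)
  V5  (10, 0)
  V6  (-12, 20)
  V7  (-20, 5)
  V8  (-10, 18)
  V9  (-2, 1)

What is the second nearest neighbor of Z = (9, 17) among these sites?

V8

Since √ is increasing, it suffices to compare squared distances:
|ZV1|² = 121 + 1089 = 1210
|ZV2|² = 100 + 625 = 725
|ZV3|² = 100 + 324 = 424
|ZV4|² = 361 + 625 = 986
|ZV5|² = 1 + 289 = 290
|ZV6|² = 441 + 9 = 450
|ZV7|² = 841 + 144 = 985
|ZV8|² = 361 + 1 = 362
|ZV9|² = 121 + 256 = 377
Sorted ascending: V5, V8, V9, … — the second-nearest is V8.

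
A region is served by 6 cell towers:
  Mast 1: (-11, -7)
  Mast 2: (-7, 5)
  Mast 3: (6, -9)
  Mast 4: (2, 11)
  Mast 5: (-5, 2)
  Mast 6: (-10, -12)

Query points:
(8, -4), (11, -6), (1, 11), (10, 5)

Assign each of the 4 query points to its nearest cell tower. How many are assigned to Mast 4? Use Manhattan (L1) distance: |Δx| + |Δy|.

(8, -4) — d to each: Mast 1:22, Mast 2:24, Mast 3:7, Mast 4:21, Mast 5:19, Mast 6:26 → nearest is Mast 3
(11, -6) — d to each: Mast 1:23, Mast 2:29, Mast 3:8, Mast 4:26, Mast 5:24, Mast 6:27 → nearest is Mast 3
(1, 11) — d to each: Mast 1:30, Mast 2:14, Mast 3:25, Mast 4:1, Mast 5:15, Mast 6:34 → nearest is Mast 4
(10, 5) — d to each: Mast 1:33, Mast 2:17, Mast 3:18, Mast 4:14, Mast 5:18, Mast 6:37 → nearest is Mast 4
2 of the 4 points have Mast 4 as nearest.

2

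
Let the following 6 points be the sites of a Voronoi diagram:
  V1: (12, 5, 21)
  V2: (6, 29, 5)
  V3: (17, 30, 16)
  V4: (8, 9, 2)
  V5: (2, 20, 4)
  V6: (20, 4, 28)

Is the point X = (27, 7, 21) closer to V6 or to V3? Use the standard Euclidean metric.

V6

Compare squared distances:
|XV6|² = (27−20)² + (7−4)² + (21−28)² = 49 + 9 + 49 = 107
|XV3|² = (27−17)² + (7−30)² + (21−16)² = 100 + 529 + 25 = 654
107 < 654, so V6 is closer.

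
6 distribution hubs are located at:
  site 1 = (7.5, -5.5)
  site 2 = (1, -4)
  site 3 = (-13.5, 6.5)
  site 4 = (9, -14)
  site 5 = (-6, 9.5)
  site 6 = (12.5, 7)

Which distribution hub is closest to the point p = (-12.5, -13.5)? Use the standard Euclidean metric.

site 2

Squared Euclidean distances:
d²(p, site 1) = (-12.5−7.5)² + (-13.5−(-5.5))² = 400 + 64 = 464
d²(p, site 2) = (-12.5−1)² + (-13.5−(-4))² = 182.25 + 90.25 = 272.5
d²(p, site 3) = (-12.5−(-13.5))² + (-13.5−6.5)² = 1 + 400 = 401
d²(p, site 4) = (-12.5−9)² + (-13.5−(-14))² = 462.25 + 0.25 = 462.5
d²(p, site 5) = (-12.5−(-6))² + (-13.5−9.5)² = 42.25 + 529 = 571.25
d²(p, site 6) = (-12.5−12.5)² + (-13.5−7)² = 625 + 420.25 = 1045.25
Minimum is at site 2.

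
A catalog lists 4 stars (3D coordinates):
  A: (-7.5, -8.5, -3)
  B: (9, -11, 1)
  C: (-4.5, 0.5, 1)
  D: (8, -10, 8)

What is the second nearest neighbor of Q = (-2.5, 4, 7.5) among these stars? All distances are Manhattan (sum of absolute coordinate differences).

d(Q,A) = |-2.5−(-7.5)| + |4−(-8.5)| + |7.5−(-3)| = 5 + 12.5 + 10.5 = 28
d(Q,B) = |-2.5−9| + |4−(-11)| + |7.5−1| = 11.5 + 15 + 6.5 = 33
d(Q,C) = |-2.5−(-4.5)| + |4−0.5| + |7.5−1| = 2 + 3.5 + 6.5 = 12
d(Q,D) = |-2.5−8| + |4−(-10)| + |7.5−8| = 10.5 + 14 + 0.5 = 25
Sorted ascending: C, D, A, … — the second-nearest is D.

D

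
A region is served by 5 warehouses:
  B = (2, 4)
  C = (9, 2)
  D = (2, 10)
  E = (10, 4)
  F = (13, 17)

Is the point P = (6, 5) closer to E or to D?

Compare squared distances:
|PE|² = (6−10)² + (5−4)² = 16 + 1 = 17
|PD|² = (6−2)² + (5−10)² = 16 + 25 = 41
17 < 41, so E is closer.

E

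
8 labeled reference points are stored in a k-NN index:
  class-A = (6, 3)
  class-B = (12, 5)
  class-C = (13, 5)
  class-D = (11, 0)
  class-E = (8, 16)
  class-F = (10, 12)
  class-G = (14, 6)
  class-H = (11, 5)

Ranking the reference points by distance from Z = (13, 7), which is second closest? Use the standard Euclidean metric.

Since √ is increasing, it suffices to compare squared distances:
d²(Z, class-A) = (13−6)² + (7−3)² = 49 + 16 = 65
d²(Z, class-B) = (13−12)² + (7−5)² = 1 + 4 = 5
d²(Z, class-C) = (13−13)² + (7−5)² = 0 + 4 = 4
d²(Z, class-D) = (13−11)² + (7−0)² = 4 + 49 = 53
d²(Z, class-E) = (13−8)² + (7−16)² = 25 + 81 = 106
d²(Z, class-F) = (13−10)² + (7−12)² = 9 + 25 = 34
d²(Z, class-G) = (13−14)² + (7−6)² = 1 + 1 = 2
d²(Z, class-H) = (13−11)² + (7−5)² = 4 + 4 = 8
Sorted ascending: class-G, class-C, class-B, … — the second-nearest is class-C.

class-C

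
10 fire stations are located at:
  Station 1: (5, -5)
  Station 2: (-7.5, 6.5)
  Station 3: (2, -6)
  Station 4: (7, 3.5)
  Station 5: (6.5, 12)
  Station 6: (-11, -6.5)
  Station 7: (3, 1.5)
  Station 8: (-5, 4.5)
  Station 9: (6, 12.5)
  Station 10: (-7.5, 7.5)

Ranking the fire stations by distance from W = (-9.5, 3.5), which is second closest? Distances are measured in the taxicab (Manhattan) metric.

d(W, Station 1) = |-9.5−5| + |3.5−(-5)| = 14.5 + 8.5 = 23
d(W, Station 2) = |-9.5−(-7.5)| + |3.5−6.5| = 2 + 3 = 5
d(W, Station 3) = |-9.5−2| + |3.5−(-6)| = 11.5 + 9.5 = 21
d(W, Station 4) = |-9.5−7| + |3.5−3.5| = 16.5 + 0 = 16.5
d(W, Station 5) = |-9.5−6.5| + |3.5−12| = 16 + 8.5 = 24.5
d(W, Station 6) = |-9.5−(-11)| + |3.5−(-6.5)| = 1.5 + 10 = 11.5
d(W, Station 7) = |-9.5−3| + |3.5−1.5| = 12.5 + 2 = 14.5
d(W, Station 8) = |-9.5−(-5)| + |3.5−4.5| = 4.5 + 1 = 5.5
d(W, Station 9) = |-9.5−6| + |3.5−12.5| = 15.5 + 9 = 24.5
d(W, Station 10) = |-9.5−(-7.5)| + |3.5−7.5| = 2 + 4 = 6
Sorted ascending: Station 2, Station 8, Station 10, … — the second-nearest is Station 8.

Station 8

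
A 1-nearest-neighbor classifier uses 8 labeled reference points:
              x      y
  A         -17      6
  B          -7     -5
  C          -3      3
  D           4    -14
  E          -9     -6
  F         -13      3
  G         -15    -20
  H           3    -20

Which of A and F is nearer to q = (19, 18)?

F

Compare squared distances:
|qA|² = (19−(-17))² + (18−6)² = 1296 + 144 = 1440
|qF|² = (19−(-13))² + (18−3)² = 1024 + 225 = 1249
1440 > 1249, so F is closer.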